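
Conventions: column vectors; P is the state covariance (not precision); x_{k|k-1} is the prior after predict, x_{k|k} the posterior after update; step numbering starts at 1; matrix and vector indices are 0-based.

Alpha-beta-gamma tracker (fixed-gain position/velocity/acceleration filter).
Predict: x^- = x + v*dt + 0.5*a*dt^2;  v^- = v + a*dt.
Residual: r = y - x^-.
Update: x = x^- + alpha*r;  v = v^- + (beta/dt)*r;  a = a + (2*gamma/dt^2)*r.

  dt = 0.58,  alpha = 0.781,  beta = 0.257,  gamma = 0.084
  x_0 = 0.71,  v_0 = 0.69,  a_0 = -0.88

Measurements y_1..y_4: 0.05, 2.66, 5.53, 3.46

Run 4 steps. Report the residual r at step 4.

resid = -2.6311

step 1: x_pred=0.9622  r=-0.9122  x^+=0.2498  v^+=-0.2246  a^+=-1.3355
step 2: x_pred=-0.1051  r=2.7651  x^+=2.0544  v^+=0.2260  a^+=0.0454
step 3: x_pred=2.1932  r=3.3368  x^+=4.7992  v^+=1.7309  a^+=1.7118
step 4: x_pred=6.0911  r=-2.6311  x^+=4.0362  v^+=1.5579  a^+=0.3978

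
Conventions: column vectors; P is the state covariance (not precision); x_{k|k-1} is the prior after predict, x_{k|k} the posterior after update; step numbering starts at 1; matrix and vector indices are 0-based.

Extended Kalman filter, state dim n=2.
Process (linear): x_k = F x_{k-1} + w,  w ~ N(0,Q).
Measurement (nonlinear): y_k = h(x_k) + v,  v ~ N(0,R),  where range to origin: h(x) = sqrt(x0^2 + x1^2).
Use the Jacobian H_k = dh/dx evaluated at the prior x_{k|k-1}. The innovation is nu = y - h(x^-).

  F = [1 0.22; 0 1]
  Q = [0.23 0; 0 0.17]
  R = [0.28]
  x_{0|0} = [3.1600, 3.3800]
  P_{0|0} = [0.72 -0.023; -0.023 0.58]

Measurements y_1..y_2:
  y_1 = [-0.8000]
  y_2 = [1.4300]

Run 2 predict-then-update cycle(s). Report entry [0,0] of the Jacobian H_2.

H_jac[0,0] = 0.3575

step 1: x^-=[3.9036, 3.3800]  P^-=[0.9680 0.1046; 0.1046 0.7500]  H_jac=[0.7560 0.6546]  S=[1.2581]  K=[0.6361; 0.4531]  nu=[-5.9636]  x^+=[0.1104, 0.6780]  P^+=[0.4590 -0.2580; -0.2580 0.4917]
step 2: x^-=[0.2595, 0.6780]  P^-=[0.5992 -0.1498; -0.1498 0.6617]  H_jac=[0.3575 0.9339]  S=[0.8337]  K=[0.0891; 0.6770]  nu=[0.7040]  x^+=[0.3223, 1.1547]  P^+=[0.5926 -0.2001; -0.2001 0.2796]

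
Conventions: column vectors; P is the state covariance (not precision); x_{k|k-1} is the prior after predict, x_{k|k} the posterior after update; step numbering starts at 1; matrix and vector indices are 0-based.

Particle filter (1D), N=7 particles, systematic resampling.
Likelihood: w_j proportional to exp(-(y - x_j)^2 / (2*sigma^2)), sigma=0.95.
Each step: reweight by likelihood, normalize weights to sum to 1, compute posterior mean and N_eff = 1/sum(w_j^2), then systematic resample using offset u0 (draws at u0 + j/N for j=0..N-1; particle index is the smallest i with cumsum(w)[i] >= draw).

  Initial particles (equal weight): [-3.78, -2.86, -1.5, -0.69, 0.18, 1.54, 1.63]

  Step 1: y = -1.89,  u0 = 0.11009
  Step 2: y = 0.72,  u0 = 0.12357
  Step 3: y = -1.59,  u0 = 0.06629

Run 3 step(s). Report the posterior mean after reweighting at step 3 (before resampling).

step 1: w=[0.0629, 0.2702, 0.4184, 0.2050, 0.0424, 0.0007, 0.0005]  mean=-1.7702  Neff=3.3804  idx=[1, 1, 2, 2, 2, 3, 4]
step 2: w=[0.0006, 0.0006, 0.0472, 0.0472, 0.0472, 0.2408, 0.6163]  mean=-0.2711  Neff=2.2495  idx=[4, 5, 6, 6, 6, 6, 6]
step 3: w=[0.3958, 0.2538, 0.0701, 0.0701, 0.0701, 0.0701, 0.0701]  mean=-0.7057  Neff=4.0714  idx=[0, 0, 0, 1, 1, 3, 5]

post_mean = -0.7057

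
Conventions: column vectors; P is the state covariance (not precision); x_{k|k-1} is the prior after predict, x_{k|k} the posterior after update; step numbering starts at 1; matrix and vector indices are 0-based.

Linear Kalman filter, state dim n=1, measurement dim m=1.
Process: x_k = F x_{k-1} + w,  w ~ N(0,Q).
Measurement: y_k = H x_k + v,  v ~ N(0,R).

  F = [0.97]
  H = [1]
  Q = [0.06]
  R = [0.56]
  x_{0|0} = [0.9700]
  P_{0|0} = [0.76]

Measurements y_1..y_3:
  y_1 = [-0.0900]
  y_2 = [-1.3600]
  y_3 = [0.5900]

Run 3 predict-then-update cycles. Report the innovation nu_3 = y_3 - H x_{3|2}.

innov = [0.9165]

step 1: x^-=[0.9409]  P^-=[0.7751]  S=[1.3351]  K=[0.5806]  nu=[-1.0309]  x^+=[0.3424]  P^+=[0.3251]
step 2: x^-=[0.3321]  P^-=[0.3659]  S=[0.9259]  K=[0.3952]  nu=[-1.6921]  x^+=[-0.3366]  P^+=[0.2213]
step 3: x^-=[-0.3265]  P^-=[0.2682]  S=[0.8282]  K=[0.3239]  nu=[0.9165]  x^+=[-0.0297]  P^+=[0.1814]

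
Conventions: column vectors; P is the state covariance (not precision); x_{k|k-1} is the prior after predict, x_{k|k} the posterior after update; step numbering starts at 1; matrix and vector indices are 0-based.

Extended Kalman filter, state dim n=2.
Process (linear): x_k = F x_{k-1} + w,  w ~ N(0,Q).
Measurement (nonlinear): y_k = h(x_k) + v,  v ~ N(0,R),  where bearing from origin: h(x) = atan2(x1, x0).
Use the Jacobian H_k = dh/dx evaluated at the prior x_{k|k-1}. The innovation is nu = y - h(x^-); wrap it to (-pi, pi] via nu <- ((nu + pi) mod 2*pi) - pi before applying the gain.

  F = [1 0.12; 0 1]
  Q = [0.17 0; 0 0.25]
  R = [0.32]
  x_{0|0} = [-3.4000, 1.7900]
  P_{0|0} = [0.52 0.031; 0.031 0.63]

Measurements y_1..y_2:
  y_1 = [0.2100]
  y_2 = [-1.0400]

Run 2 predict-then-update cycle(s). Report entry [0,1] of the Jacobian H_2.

step 1: x^-=[-3.1852, 1.7900]  P^-=[0.7065 0.1066; 0.1066 0.8800]  H_jac=[-0.1341 -0.2386]  S=[0.3896]  K=[-0.3084; -0.5756]  nu=[-2.4196]  x^+=[-2.4389, 3.1827]  P^+=[0.6694 0.0374; 0.0374 0.7509]
step 2: x^-=[-2.0570, 3.1827]  P^-=[0.8592 0.1275; 0.1275 1.0009]  H_jac=[-0.2216 -0.1432]  S=[0.3908]  K=[-0.5340; -0.4391]  nu=[3.0986]  x^+=[-3.7116, 1.8219]  P^+=[0.7478 0.0359; 0.0359 0.9255]

H_jac[0,1] = -0.1432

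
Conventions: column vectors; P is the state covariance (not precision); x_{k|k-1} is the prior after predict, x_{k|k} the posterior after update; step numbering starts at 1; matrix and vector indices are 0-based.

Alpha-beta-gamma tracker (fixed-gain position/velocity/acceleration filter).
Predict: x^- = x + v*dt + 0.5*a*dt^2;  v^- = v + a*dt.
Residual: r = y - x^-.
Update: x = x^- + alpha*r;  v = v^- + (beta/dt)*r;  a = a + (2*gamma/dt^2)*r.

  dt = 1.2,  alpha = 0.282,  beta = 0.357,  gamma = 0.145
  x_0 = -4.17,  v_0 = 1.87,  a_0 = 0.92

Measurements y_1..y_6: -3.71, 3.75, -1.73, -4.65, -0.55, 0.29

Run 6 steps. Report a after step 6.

step 1: x_pred=-1.2636  r=-2.4464  x^+=-1.9535  v^+=2.2462  a^+=0.4273
step 2: x_pred=1.0496  r=2.7004  x^+=1.8111  v^+=3.5623  a^+=0.9711
step 3: x_pred=6.7852  r=-8.5152  x^+=4.3839  v^+=2.1945  a^+=-0.7437
step 4: x_pred=6.4818  r=-11.1318  x^+=3.3426  v^+=-2.0097  a^+=-2.9855
step 5: x_pred=-1.2186  r=0.6686  x^+=-1.0301  v^+=-5.3934  a^+=-2.8509
step 6: x_pred=-9.5548  r=9.8448  x^+=-6.7786  v^+=-5.8856  a^+=-0.8682

a_post = -0.8682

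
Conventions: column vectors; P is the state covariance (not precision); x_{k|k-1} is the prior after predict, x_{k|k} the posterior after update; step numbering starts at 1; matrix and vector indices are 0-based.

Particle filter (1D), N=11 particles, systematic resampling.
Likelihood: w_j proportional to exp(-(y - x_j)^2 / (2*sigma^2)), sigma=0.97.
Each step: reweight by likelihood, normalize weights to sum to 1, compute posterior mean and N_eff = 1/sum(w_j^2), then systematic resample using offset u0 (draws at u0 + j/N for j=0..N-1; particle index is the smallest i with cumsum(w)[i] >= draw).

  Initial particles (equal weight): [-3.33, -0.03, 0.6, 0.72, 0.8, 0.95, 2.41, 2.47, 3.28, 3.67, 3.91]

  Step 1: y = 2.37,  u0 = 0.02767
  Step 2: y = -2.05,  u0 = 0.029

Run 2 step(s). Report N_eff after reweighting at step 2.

N_eff = 2.5501

step 1: w=[0.0000, 0.0106, 0.0429, 0.0533, 0.0612, 0.0776, 0.2264, 0.2254, 0.1459, 0.0923, 0.0643]  mean=2.3578  Neff=6.6399  idx=[2, 4, 5, 6, 6, 7, 7, 7, 8, 9, 10]
step 2: w=[0.5231, 0.2916, 0.1829, 0.0006, 0.0006, 0.0004, 0.0004, 0.0004, 0.0000, 0.0000, 0.0000]  mean=0.7267  Neff=2.5501  idx=[0, 0, 0, 0, 0, 0, 1, 1, 1, 2, 2]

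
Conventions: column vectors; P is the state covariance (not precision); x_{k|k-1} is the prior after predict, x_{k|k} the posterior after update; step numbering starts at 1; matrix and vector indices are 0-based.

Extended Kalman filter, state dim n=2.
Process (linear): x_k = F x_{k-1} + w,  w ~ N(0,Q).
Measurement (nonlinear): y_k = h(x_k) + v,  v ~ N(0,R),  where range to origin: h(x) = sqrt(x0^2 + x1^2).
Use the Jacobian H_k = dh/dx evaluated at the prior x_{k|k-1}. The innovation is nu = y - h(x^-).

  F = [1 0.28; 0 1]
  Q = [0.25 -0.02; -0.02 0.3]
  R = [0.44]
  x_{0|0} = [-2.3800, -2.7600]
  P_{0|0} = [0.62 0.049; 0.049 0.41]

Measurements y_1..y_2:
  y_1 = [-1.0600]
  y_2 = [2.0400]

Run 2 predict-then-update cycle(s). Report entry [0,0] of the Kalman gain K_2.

K[0,0] = -0.2623

step 1: x^-=[-3.1528, -2.7600]  P^-=[0.9296 0.1438; 0.1438 0.7100]  H_jac=[-0.7524 -0.6587]  S=[1.4169]  K=[-0.5605; -0.4064]  nu=[-5.2502]  x^+=[-0.2100, -0.6261]  P^+=[0.4845 -0.1790; -0.1790 0.4759]
step 2: x^-=[-0.3853, -0.6261]  P^-=[0.6715 -0.0657; -0.0657 0.7759]  H_jac=[-0.5241 -0.8516]  S=[1.1286]  K=[-0.2623; -0.5550]  nu=[1.3048]  x^+=[-0.7275, -1.3503]  P^+=[0.5939 -0.2300; -0.2300 0.4283]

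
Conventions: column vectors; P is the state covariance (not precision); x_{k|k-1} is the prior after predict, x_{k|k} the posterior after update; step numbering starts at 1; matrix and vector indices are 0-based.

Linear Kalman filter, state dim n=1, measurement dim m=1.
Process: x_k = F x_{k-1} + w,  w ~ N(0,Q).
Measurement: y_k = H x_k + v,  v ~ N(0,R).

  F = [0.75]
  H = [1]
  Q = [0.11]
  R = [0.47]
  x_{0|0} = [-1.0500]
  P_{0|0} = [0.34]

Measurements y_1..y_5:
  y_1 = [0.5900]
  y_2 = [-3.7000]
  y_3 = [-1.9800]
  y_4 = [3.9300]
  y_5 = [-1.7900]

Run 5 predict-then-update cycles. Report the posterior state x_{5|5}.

x_post = [-0.2679]

step 1: x^-=[-0.7875]  P^-=[0.3013]  S=[0.7712]  K=[0.3906]  nu=[1.3775]  x^+=[-0.2494]  P^+=[0.1836]
step 2: x^-=[-0.1871]  P^-=[0.2133]  S=[0.6833]  K=[0.3121]  nu=[-3.5129]  x^+=[-1.2836]  P^+=[0.1467]
step 3: x^-=[-0.9627]  P^-=[0.1925]  S=[0.6625]  K=[0.2906]  nu=[-1.0173]  x^+=[-1.2583]  P^+=[0.1366]
step 4: x^-=[-0.9437]  P^-=[0.1868]  S=[0.6568]  K=[0.2844]  nu=[4.8737]  x^+=[0.4425]  P^+=[0.1337]
step 5: x^-=[0.3319]  P^-=[0.1852]  S=[0.6552]  K=[0.2827]  nu=[-2.1219]  x^+=[-0.2679]  P^+=[0.1328]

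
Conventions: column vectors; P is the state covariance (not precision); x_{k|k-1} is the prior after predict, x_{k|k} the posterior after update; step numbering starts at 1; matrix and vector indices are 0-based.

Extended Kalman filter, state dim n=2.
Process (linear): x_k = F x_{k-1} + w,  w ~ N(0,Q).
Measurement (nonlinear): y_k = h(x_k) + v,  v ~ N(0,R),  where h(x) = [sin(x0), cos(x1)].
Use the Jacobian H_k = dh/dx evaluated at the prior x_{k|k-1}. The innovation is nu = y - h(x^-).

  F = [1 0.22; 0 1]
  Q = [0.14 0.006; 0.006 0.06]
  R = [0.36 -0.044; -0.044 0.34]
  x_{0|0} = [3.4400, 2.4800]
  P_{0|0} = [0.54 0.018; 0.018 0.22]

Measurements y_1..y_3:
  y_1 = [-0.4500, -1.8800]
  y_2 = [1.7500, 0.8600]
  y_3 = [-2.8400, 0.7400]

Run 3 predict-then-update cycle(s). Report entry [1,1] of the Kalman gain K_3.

step 1: x^-=[3.9856, 2.4800]  P^-=[0.6986 0.0724; 0.0724 0.2800]  H_jac=[-0.6645 0.0000; 0.0000 -0.6144]  S=[0.6684 -0.0144; -0.0144 0.4457]  K=[-0.6971 -0.1224; -0.0804 -0.3886]  nu=[0.2973, -1.0910]  x^+=[3.9119, 2.8800]  P^+=[0.3696 0.0178; 0.0178 0.2093]
step 2: x^-=[4.5455, 2.8800]  P^-=[0.5275 0.0699; 0.0699 0.2693]  H_jac=[-0.1661 0.0000; 0.0000 -0.2586]  S=[0.3746 -0.0410; -0.0410 0.3580]  K=[-0.2425 -0.0782; -0.0529 -0.2006]  nu=[2.7361, 1.8260]  x^+=[3.7391, 2.3690]  P^+=[0.5049 0.0616; 0.0616 0.2547]
step 3: x^-=[4.2602, 2.3690]  P^-=[0.6843 0.1236; 0.1236 0.3147]  H_jac=[-0.4369 0.0000; 0.0000 -0.6980]  S=[0.4906 -0.0063; -0.0063 0.4933]  K=[-0.6117 -0.1827; -0.1158 -0.4468]  nu=[-1.9405, 1.4561]  x^+=[5.1812, 1.9432]  P^+=[0.4856 0.0504; 0.0504 0.2103]

K[1,1] = -0.4468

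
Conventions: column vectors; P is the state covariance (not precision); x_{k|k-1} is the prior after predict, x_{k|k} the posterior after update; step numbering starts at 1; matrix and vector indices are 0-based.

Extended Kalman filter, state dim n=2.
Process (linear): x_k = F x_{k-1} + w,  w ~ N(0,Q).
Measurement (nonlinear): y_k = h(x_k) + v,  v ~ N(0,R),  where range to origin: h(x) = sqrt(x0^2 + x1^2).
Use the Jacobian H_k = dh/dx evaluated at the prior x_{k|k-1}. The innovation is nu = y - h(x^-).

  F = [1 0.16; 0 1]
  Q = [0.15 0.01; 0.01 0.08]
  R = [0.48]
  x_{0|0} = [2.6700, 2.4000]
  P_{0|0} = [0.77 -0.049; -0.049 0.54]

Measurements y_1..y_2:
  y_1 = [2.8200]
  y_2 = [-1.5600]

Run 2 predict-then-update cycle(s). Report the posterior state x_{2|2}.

step 1: x^-=[3.0540, 2.4000]  P^-=[0.9181 0.0474; 0.0474 0.6200]  H_jac=[0.7863 0.6179]  S=[1.3304]  K=[0.5646; 0.3160]  nu=[-1.0642]  x^+=[2.4531, 2.0637]  P^+=[0.4940 -0.1900; -0.1900 0.4872]
step 2: x^-=[2.7833, 2.0637]  P^-=[0.5957 -0.1020; -0.1020 0.5672]  H_jac=[0.8033 0.5956]  S=[0.9680]  K=[0.4316; 0.2643]  nu=[-5.0249]  x^+=[0.6147, 0.7354]  P^+=[0.4154 -0.2124; -0.2124 0.4995]

x_post = [0.6147, 0.7354]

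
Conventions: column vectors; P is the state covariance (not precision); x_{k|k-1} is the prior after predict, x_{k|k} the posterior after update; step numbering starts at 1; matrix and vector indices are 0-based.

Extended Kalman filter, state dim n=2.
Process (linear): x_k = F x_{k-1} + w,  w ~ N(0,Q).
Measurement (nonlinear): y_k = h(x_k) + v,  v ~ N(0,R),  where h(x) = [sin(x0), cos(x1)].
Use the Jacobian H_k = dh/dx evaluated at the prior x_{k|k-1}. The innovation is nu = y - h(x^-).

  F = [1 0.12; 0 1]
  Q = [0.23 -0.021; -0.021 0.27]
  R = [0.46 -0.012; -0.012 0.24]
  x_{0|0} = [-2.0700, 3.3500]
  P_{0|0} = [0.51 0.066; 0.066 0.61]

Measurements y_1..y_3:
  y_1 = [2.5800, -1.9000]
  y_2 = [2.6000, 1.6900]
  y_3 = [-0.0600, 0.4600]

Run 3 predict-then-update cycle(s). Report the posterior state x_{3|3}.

step 1: x^-=[-1.6680, 3.3500]  P^-=[0.7646 0.1182; 0.1182 0.8800]  H_jac=[-0.0971 0.0000; 0.0000 0.2069]  S=[0.4672 -0.0144; -0.0144 0.2777]  K=[-0.1564 0.0800; -0.0044 0.6555]  nu=[3.5753, -0.9216]  x^+=[-2.3008, 2.7302]  P^+=[0.7511 0.1018; 0.1018 0.7606]
step 2: x^-=[-1.9732, 2.7302]  P^-=[1.0165 0.1721; 0.1721 1.0306]  H_jac=[-0.3916 0.0000; 0.0000 -0.3999]  S=[0.6159 0.0150; 0.0150 0.4048]  K=[-0.6428 -0.1463; -0.0848 -1.0150]  nu=[3.5201, 2.6066]  x^+=[-4.6171, -0.2139]  P^+=[0.7505 0.0685; 0.0685 0.6066]
step 3: x^-=[-4.6427, -0.2139]  P^-=[1.0057 0.1203; 0.1203 0.8766]  H_jac=[-0.0696 0.0000; 0.0000 0.2122]  S=[0.4649 -0.0138; -0.0138 0.2795]  K=[-0.1481 0.0840; 0.0017 0.6657]  nu=[-1.0576, -0.5172]  x^+=[-4.5296, -0.5600]  P^+=[0.9932 0.1034; 0.1034 0.7528]

x_post = [-4.5296, -0.5600]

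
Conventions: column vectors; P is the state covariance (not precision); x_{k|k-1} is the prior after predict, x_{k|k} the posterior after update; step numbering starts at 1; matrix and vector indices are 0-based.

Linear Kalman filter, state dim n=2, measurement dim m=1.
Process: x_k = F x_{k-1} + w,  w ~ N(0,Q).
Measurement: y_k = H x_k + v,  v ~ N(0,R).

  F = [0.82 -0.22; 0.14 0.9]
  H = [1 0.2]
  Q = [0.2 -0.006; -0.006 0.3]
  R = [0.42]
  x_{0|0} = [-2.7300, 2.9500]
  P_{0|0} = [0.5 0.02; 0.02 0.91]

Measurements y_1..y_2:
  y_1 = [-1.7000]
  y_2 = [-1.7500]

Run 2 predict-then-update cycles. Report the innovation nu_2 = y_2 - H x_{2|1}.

step 1: x^-=[-2.8876, 2.2728]  P^-=[0.5730 -0.1146; -0.1146 1.0519]  S=[0.9893]  K=[0.5561; 0.0968]  nu=[0.7330]  x^+=[-2.4800, 2.3438]  P^+=[0.2671 -0.1679; -0.1679 1.0427]
step 2: x^-=[-2.5492, 1.7622]  P^-=[0.4907 -0.3005; -0.3005 1.1075]  S=[0.8348]  K=[0.5158; -0.0947]  nu=[0.4468]  x^+=[-2.3188, 1.7199]  P^+=[0.2686 -0.2598; -0.2598 1.1000]

innov = [0.4468]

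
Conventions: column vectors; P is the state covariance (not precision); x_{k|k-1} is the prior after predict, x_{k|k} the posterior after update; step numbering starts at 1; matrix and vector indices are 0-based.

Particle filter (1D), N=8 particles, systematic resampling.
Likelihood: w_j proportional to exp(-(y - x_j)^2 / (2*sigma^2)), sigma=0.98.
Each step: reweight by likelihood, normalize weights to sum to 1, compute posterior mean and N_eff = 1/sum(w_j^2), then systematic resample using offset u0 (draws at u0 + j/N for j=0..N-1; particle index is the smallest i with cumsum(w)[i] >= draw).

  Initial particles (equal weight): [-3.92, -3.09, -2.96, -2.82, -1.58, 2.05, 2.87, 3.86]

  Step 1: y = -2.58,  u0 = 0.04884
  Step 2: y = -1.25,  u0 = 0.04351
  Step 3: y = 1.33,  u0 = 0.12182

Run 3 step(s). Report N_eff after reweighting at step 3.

step 1: w=[0.1045, 0.2324, 0.2468, 0.2582, 0.1581, 0.0000, 0.0000, 0.0000]  mean=-2.8362  Neff=4.5975  idx=[0, 1, 1, 2, 2, 3, 3, 4]
step 2: w=[0.0106, 0.0745, 0.0745, 0.0947, 0.0947, 0.1203, 0.1203, 0.4103]  mean=-2.3897  Neff=4.4164  idx=[1, 3, 4, 5, 6, 7, 7, 7]
step 3: w=[0.0010, 0.0019, 0.0019, 0.0035, 0.0035, 0.3294, 0.3294, 0.3294]  mean=-1.5953  Neff=3.0710  idx=[5, 5, 6, 6, 6, 7, 7, 7]

N_eff = 3.0710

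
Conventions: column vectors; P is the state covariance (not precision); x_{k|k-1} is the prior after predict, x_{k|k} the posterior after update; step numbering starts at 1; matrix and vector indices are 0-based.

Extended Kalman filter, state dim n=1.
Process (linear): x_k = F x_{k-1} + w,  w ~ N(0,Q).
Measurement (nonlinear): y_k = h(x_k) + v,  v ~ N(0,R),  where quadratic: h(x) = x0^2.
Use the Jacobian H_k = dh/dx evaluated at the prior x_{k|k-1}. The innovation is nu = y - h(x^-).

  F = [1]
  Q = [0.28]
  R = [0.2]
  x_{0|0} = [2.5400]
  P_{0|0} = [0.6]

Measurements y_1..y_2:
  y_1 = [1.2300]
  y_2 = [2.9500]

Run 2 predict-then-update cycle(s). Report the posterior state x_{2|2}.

step 1: x^-=[2.5400]  P^-=[0.8800]  H_jac=[5.0800]  S=[22.9096]  K=[0.1951]  nu=[-5.2216]  x^+=[1.5211]  P^+=[0.0077]
step 2: x^-=[1.5211]  P^-=[0.2877]  H_jac=[3.0422]  S=[2.8625]  K=[0.3057]  nu=[0.6363]  x^+=[1.7156]  P^+=[0.0201]

x_post = [1.7156]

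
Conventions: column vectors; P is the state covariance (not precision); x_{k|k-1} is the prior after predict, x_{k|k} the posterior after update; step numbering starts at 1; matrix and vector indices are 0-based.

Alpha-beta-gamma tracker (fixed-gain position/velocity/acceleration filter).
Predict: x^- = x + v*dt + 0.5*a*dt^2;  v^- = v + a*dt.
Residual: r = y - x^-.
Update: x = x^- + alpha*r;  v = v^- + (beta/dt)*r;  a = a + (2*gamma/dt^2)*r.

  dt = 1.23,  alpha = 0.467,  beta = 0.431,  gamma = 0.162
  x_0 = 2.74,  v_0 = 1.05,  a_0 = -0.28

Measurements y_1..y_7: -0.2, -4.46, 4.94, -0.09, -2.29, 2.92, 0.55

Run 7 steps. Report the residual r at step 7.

resid = -6.7512

step 1: x_pred=3.8197  r=-4.0197  x^+=1.9425  v^+=-0.7029  a^+=-1.1409
step 2: x_pred=0.2149  r=-4.6749  x^+=-1.9683  v^+=-3.7443  a^+=-2.1420
step 3: x_pred=-8.1941  r=13.1341  x^+=-2.0605  v^+=-1.7767  a^+=0.6708
step 4: x_pred=-3.7384  r=3.6484  x^+=-2.0346  v^+=0.3268  a^+=1.4521
step 5: x_pred=-0.5343  r=-1.7557  x^+=-1.3542  v^+=1.4976  a^+=1.0761
step 6: x_pred=1.3019  r=1.6181  x^+=2.0575  v^+=3.3882  a^+=1.4226
step 7: x_pred=7.3012  r=-6.7512  x^+=4.1484  v^+=2.7724  a^+=-0.0232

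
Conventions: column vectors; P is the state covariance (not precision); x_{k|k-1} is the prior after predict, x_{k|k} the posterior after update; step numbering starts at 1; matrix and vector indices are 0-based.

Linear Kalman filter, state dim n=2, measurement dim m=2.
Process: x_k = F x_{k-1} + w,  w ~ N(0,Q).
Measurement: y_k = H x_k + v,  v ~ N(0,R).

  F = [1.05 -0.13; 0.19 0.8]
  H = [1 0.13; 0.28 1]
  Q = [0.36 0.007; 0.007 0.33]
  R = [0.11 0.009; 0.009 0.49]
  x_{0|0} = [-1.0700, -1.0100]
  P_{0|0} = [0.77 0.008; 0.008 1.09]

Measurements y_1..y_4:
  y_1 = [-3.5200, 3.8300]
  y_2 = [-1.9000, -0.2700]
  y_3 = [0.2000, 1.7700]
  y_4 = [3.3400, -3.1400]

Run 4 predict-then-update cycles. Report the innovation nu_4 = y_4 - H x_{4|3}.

innov = [3.8440, -3.8015]

step 1: x^-=[-0.9922, -1.0113]  P^-=[1.2252 0.0538; 0.0538 1.0578]  S=[1.3670 0.5453; 0.5453 1.6740]  K=[0.9273 -0.0650; -0.1330 0.6842]  nu=[-2.3963, 5.1191]  x^+=[-3.5470, 2.8101]  P^+=[0.1084 -0.0539; -0.0539 0.3492]
step 2: x^-=[-4.0897, 1.5742]  P^-=[0.5001 -0.0516; -0.0516 0.5410]  S=[0.6059 0.1659; 0.1659 1.0413]  K=[0.8273 -0.0469; -0.1124 0.5236]  nu=[1.9850, -0.6991]  x^+=[-2.4148, 0.9850]  P^+=[0.0961 -0.0424; -0.0424 0.2674]
step 3: x^-=[-2.6636, 0.3292]  P^-=[0.4820 -0.0362; -0.0362 0.4917]  S=[0.5909 0.1703; 0.1703 0.9992]  K=[0.8195 -0.0409; -0.0968 0.4985]  nu=[2.8208, 2.1867]  x^+=[-0.4412, 1.1460]  P^+=[0.0949 -0.0392; -0.0392 0.2544]
step 4: x^-=[-0.6123, 0.8330]  P^-=[0.4796 -0.0325; -0.0325 0.4843]  S=[0.5893 0.1726; 0.1726 0.9937]  K=[0.8182 -0.0397; -0.0931 0.4944]  nu=[3.8440, -3.8015]  x^+=[2.6838, -1.4042]  P^+=[0.0947 -0.0386; -0.0386 0.2522]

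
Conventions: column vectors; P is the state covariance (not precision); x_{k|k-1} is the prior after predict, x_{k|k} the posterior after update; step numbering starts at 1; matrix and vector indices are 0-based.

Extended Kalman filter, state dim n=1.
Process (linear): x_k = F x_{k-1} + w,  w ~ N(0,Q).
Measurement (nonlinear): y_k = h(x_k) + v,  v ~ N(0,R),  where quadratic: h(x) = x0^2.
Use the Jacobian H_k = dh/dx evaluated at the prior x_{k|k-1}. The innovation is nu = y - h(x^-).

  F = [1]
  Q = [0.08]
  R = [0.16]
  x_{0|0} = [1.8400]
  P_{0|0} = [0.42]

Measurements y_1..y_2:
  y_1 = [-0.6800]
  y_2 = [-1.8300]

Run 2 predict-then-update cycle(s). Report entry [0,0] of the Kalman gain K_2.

K[0,0] = 0.3745

step 1: x^-=[1.8400]  P^-=[0.5000]  H_jac=[3.6800]  S=[6.9312]  K=[0.2655]  nu=[-4.0656]  x^+=[0.7607]  P^+=[0.0115]
step 2: x^-=[0.7607]  P^-=[0.0915]  H_jac=[1.5214]  S=[0.3719]  K=[0.3745]  nu=[-2.4087]  x^+=[-0.1413]  P^+=[0.0394]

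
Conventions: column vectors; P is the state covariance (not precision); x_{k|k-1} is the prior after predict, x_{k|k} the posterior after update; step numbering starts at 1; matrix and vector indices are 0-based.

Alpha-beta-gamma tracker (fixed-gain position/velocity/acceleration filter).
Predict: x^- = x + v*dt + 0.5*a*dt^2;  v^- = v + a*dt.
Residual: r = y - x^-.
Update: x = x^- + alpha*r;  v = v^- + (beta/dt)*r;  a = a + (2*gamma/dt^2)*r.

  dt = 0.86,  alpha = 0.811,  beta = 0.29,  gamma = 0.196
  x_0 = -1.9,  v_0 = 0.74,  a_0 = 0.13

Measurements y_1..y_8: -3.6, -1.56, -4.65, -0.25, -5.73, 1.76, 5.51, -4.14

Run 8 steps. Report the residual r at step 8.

step 1: x_pred=-1.2155  r=-2.3845  x^+=-3.1493  v^+=0.0477  a^+=-1.1338
step 2: x_pred=-3.5276  r=1.9676  x^+=-1.9319  v^+=-0.2639  a^+=-0.0910
step 3: x_pred=-2.1924  r=-2.4576  x^+=-4.1855  v^+=-1.1708  a^+=-1.3935
step 4: x_pred=-5.7077  r=5.4577  x^+=-1.2815  v^+=-0.5288  a^+=1.4992
step 5: x_pred=-1.1819  r=-4.5481  x^+=-4.8704  v^+=-0.7732  a^+=-0.9114
step 6: x_pred=-5.8724  r=7.6324  x^+=0.3175  v^+=1.0167  a^+=3.1339
step 7: x_pred=2.3508  r=3.1592  x^+=4.9129  v^+=4.7772  a^+=4.8083
step 8: x_pred=10.7994  r=-14.9394  x^+=-1.3164  v^+=3.8747  a^+=-3.1098

resid = -14.9394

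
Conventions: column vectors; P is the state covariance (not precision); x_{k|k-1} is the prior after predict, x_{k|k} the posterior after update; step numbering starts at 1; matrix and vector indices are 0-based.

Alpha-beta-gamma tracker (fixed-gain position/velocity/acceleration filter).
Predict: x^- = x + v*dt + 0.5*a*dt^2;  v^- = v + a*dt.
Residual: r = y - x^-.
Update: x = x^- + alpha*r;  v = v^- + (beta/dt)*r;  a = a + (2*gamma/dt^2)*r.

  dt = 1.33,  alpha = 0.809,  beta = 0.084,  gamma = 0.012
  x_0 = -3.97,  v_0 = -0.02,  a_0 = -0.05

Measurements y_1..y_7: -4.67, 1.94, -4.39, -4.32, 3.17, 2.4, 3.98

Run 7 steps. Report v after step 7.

step 1: x_pred=-4.0408  r=-0.6292  x^+=-4.5498  v^+=-0.1262  a^+=-0.0585
step 2: x_pred=-4.7695  r=6.7095  x^+=0.6585  v^+=0.2197  a^+=0.0325
step 3: x_pred=0.9794  r=-5.3694  x^+=-3.3644  v^+=-0.0762  a^+=-0.0404
step 4: x_pred=-3.5015  r=-0.8185  x^+=-4.1637  v^+=-0.1816  a^+=-0.0515
step 5: x_pred=-4.4507  r=7.6207  x^+=1.7144  v^+=0.2313  a^+=0.0519
step 6: x_pred=2.0680  r=0.3320  x^+=2.3366  v^+=0.3213  a^+=0.0564
step 7: x_pred=2.8139  r=1.1661  x^+=3.7573  v^+=0.4700  a^+=0.0723

v_post = 0.4700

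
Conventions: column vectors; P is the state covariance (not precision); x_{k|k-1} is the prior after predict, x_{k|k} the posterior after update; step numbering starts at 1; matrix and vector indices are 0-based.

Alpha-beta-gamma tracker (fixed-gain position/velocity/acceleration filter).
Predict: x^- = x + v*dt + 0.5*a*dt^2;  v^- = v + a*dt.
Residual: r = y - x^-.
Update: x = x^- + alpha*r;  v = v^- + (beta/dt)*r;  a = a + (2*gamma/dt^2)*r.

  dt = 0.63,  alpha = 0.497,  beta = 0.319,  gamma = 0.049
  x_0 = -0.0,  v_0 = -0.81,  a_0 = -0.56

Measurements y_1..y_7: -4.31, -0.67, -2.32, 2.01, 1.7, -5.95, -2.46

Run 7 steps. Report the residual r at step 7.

resid = -0.8763

step 1: x_pred=-0.6214  r=-3.6886  x^+=-2.4547  v^+=-3.0305  a^+=-1.4708
step 2: x_pred=-4.6557  r=3.9857  x^+=-2.6748  v^+=-1.9389  a^+=-0.4866
step 3: x_pred=-3.9929  r=1.6729  x^+=-3.1615  v^+=-1.3984  a^+=-0.0736
step 4: x_pred=-4.0571  r=6.0671  x^+=-1.0417  v^+=1.6273  a^+=1.4245
step 5: x_pred=0.2662  r=1.4338  x^+=0.9788  v^+=3.2508  a^+=1.7785
step 6: x_pred=3.3797  r=-9.3297  x^+=-1.2572  v^+=-0.3529  a^+=-0.5251
step 7: x_pred=-1.5837  r=-0.8763  x^+=-2.0192  v^+=-1.1274  a^+=-0.7415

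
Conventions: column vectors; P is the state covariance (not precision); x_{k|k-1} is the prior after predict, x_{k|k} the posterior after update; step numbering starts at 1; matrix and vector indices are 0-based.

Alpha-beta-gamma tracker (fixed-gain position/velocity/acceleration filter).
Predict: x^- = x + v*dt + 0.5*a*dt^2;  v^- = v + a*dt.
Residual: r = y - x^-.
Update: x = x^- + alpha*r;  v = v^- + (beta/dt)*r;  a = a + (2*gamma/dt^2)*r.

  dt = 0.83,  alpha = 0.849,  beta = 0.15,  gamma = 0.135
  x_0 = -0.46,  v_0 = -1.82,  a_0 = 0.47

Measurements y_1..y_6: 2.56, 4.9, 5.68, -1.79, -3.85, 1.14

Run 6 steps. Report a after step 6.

step 1: x_pred=-1.8087  r=4.3687  x^+=1.9003  v^+=-0.6404  a^+=2.1822
step 2: x_pred=2.1205  r=2.7795  x^+=4.4803  v^+=1.6732  a^+=3.2716
step 3: x_pred=6.9959  r=-1.3159  x^+=5.8787  v^+=4.1508  a^+=2.7558
step 4: x_pred=10.2731  r=-12.0631  x^+=0.0315  v^+=4.2581  a^+=-1.9720
step 5: x_pred=2.8865  r=-6.7365  x^+=-2.8328  v^+=1.4038  a^+=-4.6123
step 6: x_pred=-3.2563  r=4.3963  x^+=0.4762  v^+=-1.6298  a^+=-2.8892

a_post = -2.8892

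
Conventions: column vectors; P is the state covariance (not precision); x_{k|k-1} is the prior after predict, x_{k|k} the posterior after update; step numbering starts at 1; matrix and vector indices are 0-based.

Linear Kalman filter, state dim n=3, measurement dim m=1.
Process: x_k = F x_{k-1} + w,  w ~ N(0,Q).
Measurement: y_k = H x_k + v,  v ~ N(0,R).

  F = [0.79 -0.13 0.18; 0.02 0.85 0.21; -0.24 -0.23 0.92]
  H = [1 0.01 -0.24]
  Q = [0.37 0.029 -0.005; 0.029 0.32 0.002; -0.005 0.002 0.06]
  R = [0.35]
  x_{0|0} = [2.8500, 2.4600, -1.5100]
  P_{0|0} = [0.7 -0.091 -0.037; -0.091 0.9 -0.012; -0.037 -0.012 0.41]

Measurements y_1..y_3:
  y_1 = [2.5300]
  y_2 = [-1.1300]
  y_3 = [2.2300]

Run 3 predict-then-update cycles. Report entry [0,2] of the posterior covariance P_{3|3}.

P_post[0,2] = 0.1610

step 1: x^-=[1.6599, 1.8309, -2.6390]  P^-=[0.8441 -0.1125 -0.0526; -0.1125 0.9809 -0.0867; -0.0526 -0.0867 0.5063]  S=[1.2468]  K=[0.6862; -0.0657; -0.1403]  nu=[0.2184]  x^+=[1.8098, 1.8165, -2.6697]  P^+=[0.2569 -0.0563 0.0675; -0.0563 0.9755 -0.0982; 0.0675 -0.0982 0.4818]
step 2: x^-=[0.7131, 1.0196, -3.3082]  P^-=[0.5978 -0.0951 0.1257; -0.0951 1.0098 -0.1594; 0.1257 -0.1594 0.5397]  S=[0.9176]  K=[0.6176; -0.0510; -0.0060]  nu=[-2.6472]  x^+=[-0.9220, 1.1546, -3.2925]  P^+=[0.2478 -0.0662 0.1290; -0.0662 1.0074 -0.1596; 0.1290 -0.1596 0.5397]
step 3: x^-=[-1.4711, 0.2715, -3.0734]  P^-=[0.6169 -0.1005 0.1914; -0.1005 1.0136 -0.1993; 0.1914 -0.1993 0.5876]  S=[0.9080]  K=[0.6278; -0.0468; 0.0533]  nu=[2.9608]  x^+=[0.3876, 0.1329, -2.9156]  P^+=[0.2591 -0.0738 0.1610; -0.0738 1.0116 -0.1970; 0.1610 -0.1970 0.5850]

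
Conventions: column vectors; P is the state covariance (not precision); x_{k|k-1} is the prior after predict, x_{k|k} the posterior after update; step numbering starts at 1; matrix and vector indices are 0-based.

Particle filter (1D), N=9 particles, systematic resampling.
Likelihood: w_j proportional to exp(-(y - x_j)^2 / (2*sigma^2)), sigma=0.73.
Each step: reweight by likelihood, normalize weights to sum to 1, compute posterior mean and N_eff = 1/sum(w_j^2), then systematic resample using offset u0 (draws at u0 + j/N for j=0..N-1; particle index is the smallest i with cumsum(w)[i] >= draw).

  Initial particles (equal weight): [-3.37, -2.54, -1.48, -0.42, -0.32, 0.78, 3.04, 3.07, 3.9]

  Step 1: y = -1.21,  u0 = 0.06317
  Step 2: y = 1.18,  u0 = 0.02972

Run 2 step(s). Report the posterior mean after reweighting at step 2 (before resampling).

post_mean = -0.3764

step 1: w=[0.0057, 0.0867, 0.4258, 0.2539, 0.2168, 0.0111, 0.0000, 0.0000, 0.0000]  mean=-1.0370  Neff=3.3287  idx=[1, 2, 2, 2, 2, 3, 3, 4, 4]
step 2: w=[0.0000, 0.0031, 0.0031, 0.0031, 0.0031, 0.2113, 0.2113, 0.2826, 0.2826]  mean=-0.3764  Neff=4.0152  idx=[5, 5, 6, 6, 7, 7, 7, 8, 8]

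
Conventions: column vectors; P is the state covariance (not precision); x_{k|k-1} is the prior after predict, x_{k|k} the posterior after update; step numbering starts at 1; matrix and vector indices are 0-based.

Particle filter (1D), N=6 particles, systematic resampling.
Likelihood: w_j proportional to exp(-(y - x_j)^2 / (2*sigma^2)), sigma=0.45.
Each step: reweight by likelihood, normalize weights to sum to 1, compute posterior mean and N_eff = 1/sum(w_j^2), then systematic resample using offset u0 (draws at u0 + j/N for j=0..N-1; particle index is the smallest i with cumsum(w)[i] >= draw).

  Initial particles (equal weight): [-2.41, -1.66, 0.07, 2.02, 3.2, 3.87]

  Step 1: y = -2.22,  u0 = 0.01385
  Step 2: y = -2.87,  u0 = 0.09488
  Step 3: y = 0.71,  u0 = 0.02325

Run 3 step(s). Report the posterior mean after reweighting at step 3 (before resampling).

post_mean = -2.4100

step 1: w=[0.6649, 0.3351, 0.0000, 0.0000, 0.0000, 0.0000]  mean=-2.1587  Neff=1.8038  idx=[0, 0, 0, 0, 1, 1]
step 2: w=[0.2445, 0.2445, 0.2445, 0.2445, 0.0111, 0.0111]  mean=-2.3934  Neff=4.1793  idx=[0, 1, 1, 2, 3, 3]
step 3: w=[0.1667, 0.1667, 0.1667, 0.1667, 0.1667, 0.1667]  mean=-2.4100  Neff=6.0000  idx=[0, 1, 2, 3, 4, 5]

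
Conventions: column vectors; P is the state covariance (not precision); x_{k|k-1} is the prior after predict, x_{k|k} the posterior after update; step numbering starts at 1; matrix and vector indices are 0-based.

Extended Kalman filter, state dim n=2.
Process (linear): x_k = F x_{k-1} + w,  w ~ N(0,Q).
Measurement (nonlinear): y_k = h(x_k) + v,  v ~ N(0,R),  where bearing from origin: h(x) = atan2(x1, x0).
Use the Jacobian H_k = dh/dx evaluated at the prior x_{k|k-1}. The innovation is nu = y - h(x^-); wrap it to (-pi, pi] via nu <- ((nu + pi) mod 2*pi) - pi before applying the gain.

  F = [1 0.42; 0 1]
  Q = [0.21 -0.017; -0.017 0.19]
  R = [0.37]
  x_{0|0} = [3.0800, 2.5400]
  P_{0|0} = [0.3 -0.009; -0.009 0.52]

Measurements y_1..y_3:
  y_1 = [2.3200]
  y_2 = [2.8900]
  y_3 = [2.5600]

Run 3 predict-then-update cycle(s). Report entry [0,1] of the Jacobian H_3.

step 1: x^-=[4.1468, 2.5400]  P^-=[0.5942 0.1924; 0.1924 0.7100]  H_jac=[-0.1074 0.1754]  S=[0.3914]  K=[-0.0768; 0.2653]  nu=[1.7704]  x^+=[4.0107, 3.0096]  P^+=[0.5919 0.2004; 0.2004 0.6825]
step 2: x^-=[5.2748, 3.0096]  P^-=[1.0906 0.4700; 0.4700 0.8725]  H_jac=[-0.0816 0.1430]  S=[0.3841]  K=[-0.0567; 0.2250]  nu=[2.3715]  x^+=[5.1404, 3.5432]  P^+=[1.0893 0.4749; 0.4749 0.8530]
step 3: x^-=[6.6285, 3.5432]  P^-=[1.8487 0.8162; 0.8162 1.0430]  H_jac=[-0.0627 0.1173]  S=[0.3796]  K=[-0.0532; 0.1875]  nu=[2.0691]  x^+=[6.5185, 3.9312]  P^+=[1.8476 0.8200; 0.8200 1.0297]

H_jac[0,1] = 0.1173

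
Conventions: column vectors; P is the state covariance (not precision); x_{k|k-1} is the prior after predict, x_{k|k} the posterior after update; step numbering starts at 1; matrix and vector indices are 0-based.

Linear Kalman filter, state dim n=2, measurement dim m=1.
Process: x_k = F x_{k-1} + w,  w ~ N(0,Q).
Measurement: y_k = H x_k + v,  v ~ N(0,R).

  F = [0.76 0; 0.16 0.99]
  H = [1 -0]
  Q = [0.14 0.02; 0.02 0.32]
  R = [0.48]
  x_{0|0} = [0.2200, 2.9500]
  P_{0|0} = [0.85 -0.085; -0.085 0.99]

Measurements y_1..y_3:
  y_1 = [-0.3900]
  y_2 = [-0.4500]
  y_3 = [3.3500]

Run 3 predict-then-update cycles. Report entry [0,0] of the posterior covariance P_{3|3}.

step 1: x^-=[0.1672, 2.9557]  P^-=[0.6310 0.0594; 0.0594 1.2851]  S=[1.1110]  K=[0.5679; 0.0535]  nu=[-0.5572]  x^+=[-0.1493, 2.9259]  P^+=[0.2726 0.0257; 0.0257 1.2820]
step 2: x^-=[-0.1134, 2.8728]  P^-=[0.2975 0.0725; 0.0725 1.5916]  S=[0.7775]  K=[0.3826; 0.0932]  nu=[-0.3366]  x^+=[-0.2422, 2.8414]  P^+=[0.1837 0.0447; 0.0447 1.5848]
step 3: x^-=[-0.1841, 2.7742]  P^-=[0.2461 0.0760; 0.0760 1.8921]  S=[0.7261]  K=[0.3389; 0.1047]  nu=[3.5341]  x^+=[1.0137, 3.1441]  P^+=[0.1627 0.0502; 0.0502 1.8842]

P_post[0,0] = 0.1627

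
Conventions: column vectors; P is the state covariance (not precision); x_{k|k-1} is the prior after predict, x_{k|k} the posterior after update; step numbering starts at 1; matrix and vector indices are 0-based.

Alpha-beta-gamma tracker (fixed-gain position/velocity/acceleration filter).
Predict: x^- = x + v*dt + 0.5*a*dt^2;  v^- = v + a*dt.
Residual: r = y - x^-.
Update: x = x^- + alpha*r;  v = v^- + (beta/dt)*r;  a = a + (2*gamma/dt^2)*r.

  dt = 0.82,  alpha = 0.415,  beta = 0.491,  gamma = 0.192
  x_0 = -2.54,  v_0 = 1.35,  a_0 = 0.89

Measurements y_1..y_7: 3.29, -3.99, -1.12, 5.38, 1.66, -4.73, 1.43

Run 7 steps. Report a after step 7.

step 1: x_pred=-1.1338  r=4.4238  x^+=0.7021  v^+=4.7287  a^+=3.4164
step 2: x_pred=5.7282  r=-9.7182  x^+=1.6951  v^+=1.7110  a^+=-2.1336
step 3: x_pred=2.3809  r=-3.5009  x^+=0.9280  v^+=-2.1348  a^+=-4.1329
step 4: x_pred=-2.2120  r=7.5920  x^+=0.9387  v^+=-0.9778  a^+=0.2028
step 5: x_pred=0.2051  r=1.4549  x^+=0.8089  v^+=0.0597  a^+=1.0337
step 6: x_pred=1.2053  r=-5.9353  x^+=-1.2578  v^+=-2.6467  a^+=-2.3559
step 7: x_pred=-4.2202  r=5.6502  x^+=-1.8754  v^+=-1.1953  a^+=0.8708

a_post = 0.8708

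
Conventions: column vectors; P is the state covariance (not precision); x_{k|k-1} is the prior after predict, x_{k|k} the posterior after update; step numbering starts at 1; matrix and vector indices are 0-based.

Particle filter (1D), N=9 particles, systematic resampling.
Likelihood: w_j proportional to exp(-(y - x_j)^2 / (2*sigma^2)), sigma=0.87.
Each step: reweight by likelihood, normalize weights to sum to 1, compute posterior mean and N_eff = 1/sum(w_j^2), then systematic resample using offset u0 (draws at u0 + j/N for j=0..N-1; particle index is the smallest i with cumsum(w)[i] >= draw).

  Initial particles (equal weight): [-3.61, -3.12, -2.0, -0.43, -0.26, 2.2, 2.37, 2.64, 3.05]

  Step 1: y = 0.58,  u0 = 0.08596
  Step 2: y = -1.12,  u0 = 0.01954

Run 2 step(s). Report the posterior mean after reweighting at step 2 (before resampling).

post_mean = -0.3397

step 1: w=[0.0000, 0.0001, 0.0081, 0.3342, 0.4114, 0.1158, 0.0790, 0.0397, 0.0117]  mean=0.3153  Neff=3.3068  idx=[3, 3, 3, 4, 4, 4, 4, 5, 7]
step 2: w=[0.1572, 0.1572, 0.1572, 0.1321, 0.1321, 0.1321, 0.1321, 0.0001, 0.0000]  mean=-0.3397  Neff=6.9497  idx=[0, 0, 1, 2, 2, 3, 4, 5, 6]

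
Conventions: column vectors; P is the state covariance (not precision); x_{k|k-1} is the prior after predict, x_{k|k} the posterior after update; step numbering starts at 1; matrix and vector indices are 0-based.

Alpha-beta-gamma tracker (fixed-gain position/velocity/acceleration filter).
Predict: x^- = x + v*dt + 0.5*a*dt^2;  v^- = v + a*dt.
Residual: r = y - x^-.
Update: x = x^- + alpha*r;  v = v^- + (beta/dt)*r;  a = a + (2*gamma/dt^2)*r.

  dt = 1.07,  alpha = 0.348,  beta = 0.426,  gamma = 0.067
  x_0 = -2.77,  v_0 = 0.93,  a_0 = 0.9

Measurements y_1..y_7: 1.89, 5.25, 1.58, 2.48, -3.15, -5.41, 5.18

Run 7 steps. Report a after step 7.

a_post = -0.0419

step 1: x_pred=-1.2597  r=3.1497  x^+=-0.1636  v^+=3.1470  a^+=1.2686
step 2: x_pred=3.9299  r=1.3201  x^+=4.3893  v^+=5.0300  a^+=1.4231
step 3: x_pred=10.5861  r=-9.0061  x^+=7.4520  v^+=2.9672  a^+=0.3691
step 4: x_pred=10.8381  r=-8.3581  x^+=7.9295  v^+=0.0344  a^+=-0.6092
step 5: x_pred=7.6176  r=-10.7676  x^+=3.8705  v^+=-4.9043  a^+=-1.8694
step 6: x_pred=-2.4473  r=-2.9627  x^+=-3.4783  v^+=-8.0841  a^+=-2.2162
step 7: x_pred=-13.3970  r=18.5770  x^+=-6.9322  v^+=-3.0594  a^+=-0.0419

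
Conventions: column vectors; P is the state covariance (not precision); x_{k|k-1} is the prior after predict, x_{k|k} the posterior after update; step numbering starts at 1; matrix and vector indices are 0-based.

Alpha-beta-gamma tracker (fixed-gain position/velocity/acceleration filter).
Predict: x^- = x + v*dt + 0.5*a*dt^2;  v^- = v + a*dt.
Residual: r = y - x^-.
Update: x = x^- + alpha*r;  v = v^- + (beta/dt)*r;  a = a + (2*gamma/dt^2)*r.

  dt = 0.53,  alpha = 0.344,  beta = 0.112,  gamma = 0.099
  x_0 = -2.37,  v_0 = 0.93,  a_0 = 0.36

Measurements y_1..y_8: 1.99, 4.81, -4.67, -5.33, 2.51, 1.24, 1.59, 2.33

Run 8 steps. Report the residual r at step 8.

step 1: x_pred=-1.8265  r=3.8165  x^+=-0.5136  v^+=1.9273  a^+=3.0502
step 2: x_pred=0.9362  r=3.8738  x^+=2.2688  v^+=4.3625  a^+=5.7807
step 3: x_pred=5.3928  r=-10.0628  x^+=1.9312  v^+=5.2998  a^+=-1.3123
step 4: x_pred=4.5558  r=-9.8858  x^+=1.1551  v^+=2.5152  a^+=-8.2806
step 5: x_pred=1.3251  r=1.1849  x^+=1.7327  v^+=-1.6231  a^+=-7.4454
step 6: x_pred=-0.1733  r=1.4133  x^+=0.3129  v^+=-5.2706  a^+=-6.4493
step 7: x_pred=-3.3863  r=4.9763  x^+=-1.6745  v^+=-7.6371  a^+=-2.9416
step 8: x_pred=-6.1353  r=8.4653  x^+=-3.2232  v^+=-7.4073  a^+=3.0254

resid = 8.4653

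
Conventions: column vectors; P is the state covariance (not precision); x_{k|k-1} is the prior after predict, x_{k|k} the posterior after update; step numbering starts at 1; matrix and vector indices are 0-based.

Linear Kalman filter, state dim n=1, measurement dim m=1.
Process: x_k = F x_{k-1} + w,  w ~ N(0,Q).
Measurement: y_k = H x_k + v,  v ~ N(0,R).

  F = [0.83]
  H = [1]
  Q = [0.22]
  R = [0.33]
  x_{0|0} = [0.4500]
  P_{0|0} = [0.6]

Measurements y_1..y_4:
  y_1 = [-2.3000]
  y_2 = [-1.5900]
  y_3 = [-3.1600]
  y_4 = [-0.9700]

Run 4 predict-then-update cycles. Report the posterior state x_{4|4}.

x_post = [-1.3816]

step 1: x^-=[0.3735]  P^-=[0.6333]  S=[0.9633]  K=[0.6574]  nu=[-2.6735]  x^+=[-1.3842]  P^+=[0.2170]
step 2: x^-=[-1.1489]  P^-=[0.3695]  S=[0.6995]  K=[0.5282]  nu=[-0.4411]  x^+=[-1.3819]  P^+=[0.1743]
step 3: x^-=[-1.1470]  P^-=[0.3401]  S=[0.6701]  K=[0.5075]  nu=[-2.0130]  x^+=[-2.1686]  P^+=[0.1675]
step 4: x^-=[-1.8000]  P^-=[0.3354]  S=[0.6654]  K=[0.5040]  nu=[0.8300]  x^+=[-1.3816]  P^+=[0.1663]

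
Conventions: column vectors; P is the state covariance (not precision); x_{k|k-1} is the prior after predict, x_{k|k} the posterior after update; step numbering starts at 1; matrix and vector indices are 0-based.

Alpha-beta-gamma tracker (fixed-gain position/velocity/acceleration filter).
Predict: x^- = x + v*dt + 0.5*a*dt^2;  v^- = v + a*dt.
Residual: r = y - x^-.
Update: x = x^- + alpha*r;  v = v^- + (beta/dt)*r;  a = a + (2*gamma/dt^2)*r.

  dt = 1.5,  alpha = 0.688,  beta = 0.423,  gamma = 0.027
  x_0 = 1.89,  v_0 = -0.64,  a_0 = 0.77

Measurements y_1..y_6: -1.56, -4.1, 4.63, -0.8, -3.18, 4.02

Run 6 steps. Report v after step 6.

v_post = 1.9599

step 1: x_pred=1.7962  r=-3.3563  x^+=-0.5129  v^+=-0.4315  a^+=0.6895
step 2: x_pred=-0.3844  r=-3.7156  x^+=-2.9407  v^+=-0.4451  a^+=0.6003
step 3: x_pred=-2.9331  r=7.5631  x^+=2.2703  v^+=2.5881  a^+=0.7818
step 4: x_pred=7.0320  r=-7.8320  x^+=1.6436  v^+=1.5522  a^+=0.5938
step 5: x_pred=4.6399  r=-7.8199  x^+=-0.7402  v^+=0.2377  a^+=0.4061
step 6: x_pred=0.0733  r=3.9467  x^+=2.7886  v^+=1.9599  a^+=0.5009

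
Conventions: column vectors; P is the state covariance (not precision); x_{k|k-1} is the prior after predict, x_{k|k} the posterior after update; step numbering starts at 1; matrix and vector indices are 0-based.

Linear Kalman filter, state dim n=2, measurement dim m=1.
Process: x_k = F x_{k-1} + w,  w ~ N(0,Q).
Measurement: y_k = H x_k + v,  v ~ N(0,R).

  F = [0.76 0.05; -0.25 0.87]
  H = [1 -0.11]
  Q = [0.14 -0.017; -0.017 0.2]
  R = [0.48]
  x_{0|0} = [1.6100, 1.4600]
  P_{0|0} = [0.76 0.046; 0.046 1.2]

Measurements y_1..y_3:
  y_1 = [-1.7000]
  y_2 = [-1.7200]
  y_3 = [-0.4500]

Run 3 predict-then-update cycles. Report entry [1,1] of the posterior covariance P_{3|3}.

step 1: x^-=[1.2966, 0.8677]  P^-=[0.5855 -0.0794; -0.0794 1.1358]  S=[1.0967]  K=[0.5418; -0.1863]  nu=[-2.9012]  x^+=[-0.2753, 1.4081]  P^+=[0.2635 0.0313; 0.0313 1.0977]
step 2: x^-=[-0.1388, 1.2939]  P^-=[0.2973 0.0010; 0.0010 1.0337]  S=[0.7896]  K=[0.3764; -0.1427]  nu=[-1.4388]  x^+=[-0.6804, 1.4993]  P^+=[0.1855 0.0434; 0.0434 1.0176]
step 3: x^-=[-0.4422, 1.4745]  P^-=[0.2530 0.0202; 0.0202 0.9629]  S=[0.7402]  K=[0.3388; -0.1158]  nu=[0.1544]  x^+=[-0.3899, 1.4566]  P^+=[0.1680 0.0492; 0.0492 0.9530]

P_post[1,1] = 0.9530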